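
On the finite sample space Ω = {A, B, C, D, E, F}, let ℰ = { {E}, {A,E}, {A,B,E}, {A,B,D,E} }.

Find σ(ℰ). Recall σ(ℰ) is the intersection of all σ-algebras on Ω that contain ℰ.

σ(ℰ) = { ∅, {A}, {B}, {D}, {E}, {A,B}, {A,D}, {A,E}, {B,D}, {B,E}, {C,F}, {D,E}, {A,B,D}, {A,B,E}, {A,C,F}, {A,D,E}, {B,C,F}, {B,D,E}, {C,D,F}, {C,E,F}, {A,B,C,F}, {A,B,D,E}, {A,C,D,F}, {A,C,E,F}, {B,C,D,F}, {B,C,E,F}, {C,D,E,F}, {A,B,C,D,F}, {A,B,C,E,F}, {A,C,D,E,F}, {B,C,D,E,F}, Ω }

Derivation:
Begin from { ∅, {E}, {A,E}, {A,B,E}, {A,B,D,E}, Ω } (that is, ℰ plus ∅ and Ω).
Round 1: +4 →
  {C,F}  = {A,B,D,E}ᶜ
  {C,D,F}  = {A,B,E}ᶜ
  {B,C,D,F}  = {A,E}ᶜ
  {A,B,C,D,F}  = {E}ᶜ
  (now 10)
Round 2: +6 →
  {C,E,F}  = {E} ∪ {C,F}
  {A,C,E,F}  = {C,F} ∪ {A,E}
  {C,D,E,F}  = {E} ∪ {C,D,F}
  {A,B,C,E,F}  = {A,B,E} ∪ {C,F}
  {A,C,D,E,F}  = {A,E} ∪ {C,D,F}
  {B,C,D,E,F}  = {E} ∪ {B,C,D,F}
  (now 16)
Round 3: +6 →
  {A}  = {B,C,D,E,F}ᶜ
  {B}  = {A,C,D,E,F}ᶜ
  {D}  = {A,B,C,E,F}ᶜ
  {A,B}  = {C,D,E,F}ᶜ
  {B,D}  = {A,C,E,F}ᶜ
  {A,B,D}  = {C,E,F}ᶜ
  (now 22)
Round 4: 10 new —
  {A,D}  = {A} ∪ {D}
  {B,E}  = {B} ∪ {E}
  {D,E}  = {E} ∪ {D}
  {A,C,F}  = {A} ∪ {C,F}
  {A,D,E}  = {A,E} ∪ {D}
  {B,C,F}  = {B} ∪ {C,F}
  {B,D,E}  = {E} ∪ {B,D}
  {A,B,C,F}  = {A,B} ∪ {C,F}
  {A,C,D,F}  = {A} ∪ {C,D,F}
  {B,C,E,F}  = {B} ∪ {C,E,F}
  (now 32)
Round 5: closed — nothing new.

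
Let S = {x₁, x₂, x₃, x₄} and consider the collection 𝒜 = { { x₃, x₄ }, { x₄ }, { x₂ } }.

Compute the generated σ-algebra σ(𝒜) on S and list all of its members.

σ(𝒜) = { ∅, { x₁ }, { x₂ }, { x₃ }, { x₄ }, { x₁, x₂ }, { x₁, x₃ }, { x₁, x₄ }, { x₂, x₃ }, { x₂, x₄ }, { x₃, x₄ }, { x₁, x₂, x₃ }, { x₁, x₂, x₄ }, { x₁, x₃, x₄ }, { x₂, x₃, x₄ }, S }

Working:
Initial family (5 sets): { ∅, { x₂ }, { x₄ }, { x₃, x₄ }, S }.
Pass 1: +5 →
  { x₁, x₂ }  = complement { x₃, x₄ }
  { x₂, x₄ }  = { x₄ } ∪ { x₂ }
  { x₁, x₂, x₃ }  = complement { x₄ }
  { x₁, x₃, x₄ }  = complement { x₂ }
  { x₂, x₃, x₄ }  = { x₃, x₄ } ∪ { x₂ }
  |family| = 10
Pass 2 (3 new):
  { x₁ }  = complement { x₂, x₃, x₄ }
  { x₁, x₃ }  = complement { x₂, x₄ }
  { x₁, x₂, x₄ }  = { x₁, x₂ } ∪ { x₄ }
  |family| = 13
Pass 3. New:
  { x₃ }  = complement { x₁, x₂, x₄ }
  { x₁, x₄ }  = { x₄ } ∪ { x₁ }
  |family| = 15
Pass 4 adds 1:
  { x₂, x₃ }  = complement { x₁, x₄ }
  |family| = 16
Pass 5: already closed under ᶜ and ∪.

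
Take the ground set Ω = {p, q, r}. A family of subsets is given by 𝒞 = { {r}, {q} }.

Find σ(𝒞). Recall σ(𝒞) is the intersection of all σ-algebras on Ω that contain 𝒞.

Take S₀ = 𝒞 ∪ {∅, Ω} = { {}, {q}, {r}, Ω }.
Step 1 (3 new):
  {p,q}  = Ω∖{r}
  {p,r}  = Ω∖{q}
  {q,r}  = {r} ∪ {q}
  |family| = 7
Step 2: 1 new —
  {p}  = Ω∖{q,r}
  |family| = 8
Step 3: no new sets; the family is a σ-algebra.

σ(𝒞) = { {}, {p}, {q}, {r}, {p,q}, {p,r}, {q,r}, Ω }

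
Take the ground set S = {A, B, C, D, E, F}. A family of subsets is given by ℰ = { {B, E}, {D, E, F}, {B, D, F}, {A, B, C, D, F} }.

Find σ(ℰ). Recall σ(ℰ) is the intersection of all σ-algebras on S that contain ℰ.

σ(ℰ) (16 sets): { {}, {B}, {E}, {A, C}, {B, E}, {D, F}, {A, B, C}, {A, C, E}, {B, D, F}, {D, E, F}, {A, B, C, E}, {A, C, D, F}, {B, D, E, F}, {A, B, C, D, F}, {A, C, D, E, F}, S }

Check:
Take S₀ = ℰ ∪ {∅, S} = { {}, {B, E}, {B, D, F}, {D, E, F}, {A, B, C, D, F}, S }.
Pass 1: 5 new —
  {E}  = S∖{A, B, C, D, F}
  {A, B, C}  = S∖{D, E, F}
  {A, C, E}  = S∖{B, D, F}
  {A, C, D, F}  = S∖{B, E}
  {B, D, E, F}  = {B, D, F} ∪ {B, E}
  (now 11)
Pass 2. New:
  {A, C}  = S∖{B, D, E, F}
  {A, B, C, E}  = {B, E} ∪ {A, B, C}
  {A, C, D, E, F}  = {A, C, E} ∪ {A, C, D, F}
  (now 14)
Pass 3. New:
  {B}  = S∖{A, C, D, E, F}
  {D, F}  = S∖{A, B, C, E}
  (now 16)
Pass 4: stable.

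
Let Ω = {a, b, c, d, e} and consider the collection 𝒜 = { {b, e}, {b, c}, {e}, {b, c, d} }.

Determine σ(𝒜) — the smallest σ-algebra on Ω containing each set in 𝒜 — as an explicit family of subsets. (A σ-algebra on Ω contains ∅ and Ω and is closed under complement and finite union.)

Take S₀ = 𝒜 ∪ {∅, Ω} = { ∅, {e}, {b, c}, {b, e}, {b, c, d}, Ω }.
Round 1: 6 new —
  {a, e}  = Ω∖{b, c, d}
  {a, c, d}  = Ω∖{b, e}
  {a, d, e}  = Ω∖{b, c}
  {b, c, e}  = {b, e} ∪ {b, c}
  {a, b, c, d}  = Ω∖{e}
  {b, c, d, e}  = {b, e} ∪ {b, c, d}
  — 12 sets.
Round 2 adds 6:
  {a}  = Ω∖{b, c, d, e}
  {a, d}  = Ω∖{b, c, e}
  {a, b, e}  = {b, e} ∪ {a, e}
  {a, b, c, e}  = {b, c, e} ∪ {a, e}
  {a, b, d, e}  = {a, d, e} ∪ {b, e}
  {a, c, d, e}  = {a, d, e} ∪ {a, c, d}
  — 18 sets.
Round 3 adds 5:
  {b}  = Ω∖{a, c, d, e}
  {c}  = Ω∖{a, b, d, e}
  {d}  = Ω∖{a, b, c, e}
  {c, d}  = Ω∖{a, b, e}
  {a, b, c}  = {b, c} ∪ {a}
  — 23 sets.
Round 4: 9 new —
  {a, b}  = {b} ∪ {a}
  {a, c}  = {c} ∪ {a}
  {b, d}  = {b} ∪ {d}
  {c, e}  = {e} ∪ {c}
  {d, e}  = Ω∖{a, b, c}
  {a, b, d}  = {b} ∪ {a, d}
  {a, c, e}  = {c} ∪ {a, e}
  {b, d, e}  = {b, e} ∪ {d}
  {c, d, e}  = {c, d} ∪ {e}
  — 32 sets.
Round 5: stable.

|σ(𝒜)| = 32.  σ(𝒜) = { ∅, {a}, {b}, {c}, {d}, {e}, {a, b}, {a, c}, {a, d}, {a, e}, {b, c}, {b, d}, {b, e}, {c, d}, {c, e}, {d, e}, {a, b, c}, {a, b, d}, {a, b, e}, {a, c, d}, {a, c, e}, {a, d, e}, {b, c, d}, {b, c, e}, {b, d, e}, {c, d, e}, {a, b, c, d}, {a, b, c, e}, {a, b, d, e}, {a, c, d, e}, {b, c, d, e}, Ω }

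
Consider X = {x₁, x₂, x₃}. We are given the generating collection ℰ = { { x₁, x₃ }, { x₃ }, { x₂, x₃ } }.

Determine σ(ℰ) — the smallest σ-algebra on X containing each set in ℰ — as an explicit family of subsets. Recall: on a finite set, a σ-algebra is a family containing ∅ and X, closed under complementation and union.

Seed the family with ℰ together with ∅ and X: { ∅, { x₃ }, { x₁, x₃ }, { x₂, x₃ }, X }.
Round 1: 3 new —
  { x₁ }  = ᶜ of { x₂, x₃ }
  { x₂ }  = ᶜ of { x₁, x₃ }
  { x₁, x₂ }  = ᶜ of { x₃ }
  (now 8)
Round 2 adds nothing — fixpoint reached.

σ(ℰ) = { ∅, { x₁ }, { x₂ }, { x₃ }, { x₁, x₂ }, { x₁, x₃ }, { x₂, x₃ }, X }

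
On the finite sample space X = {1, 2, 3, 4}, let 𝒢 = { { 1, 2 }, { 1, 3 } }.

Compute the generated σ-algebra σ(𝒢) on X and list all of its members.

Answer: σ(𝒢) = { ∅, { 1 }, { 2 }, { 3 }, { 4 }, { 1, 2 }, { 1, 3 }, { 1, 4 }, { 2, 3 }, { 2, 4 }, { 3, 4 }, { 1, 2, 3 }, { 1, 2, 4 }, { 1, 3, 4 }, { 2, 3, 4 }, X }

Derivation:
Seed the family with 𝒢 together with ∅ and X: { ∅, { 1, 2 }, { 1, 3 }, X }.
Round 1 adds 3:
  { 2, 4 }  = ᶜ of { 1, 3 }
  { 3, 4 }  = ᶜ of { 1, 2 }
  { 1, 2, 3 }  = { 1, 2 } ∪ { 1, 3 }
Round 2 adds 4:
  { 4 }  = ᶜ of { 1, 2, 3 }
  { 1, 2, 4 }  = { 1, 2 } ∪ { 2, 4 }
  { 1, 3, 4 }  = { 3, 4 } ∪ { 1, 3 }
  { 2, 3, 4 }  = { 3, 4 } ∪ { 2, 4 }
Round 3. New:
  { 1 }  = ᶜ of { 2, 3, 4 }
  { 2 }  = ᶜ of { 1, 3, 4 }
  { 3 }  = ᶜ of { 1, 2, 4 }
Round 4: 2 new —
  { 1, 4 }  = { 4 } ∪ { 1 }
  { 2, 3 }  = { 3 } ∪ { 2 }
Round 5: already closed under ᶜ and ∪.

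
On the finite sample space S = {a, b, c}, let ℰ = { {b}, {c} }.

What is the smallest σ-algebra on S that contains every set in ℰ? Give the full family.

Seed the family with ℰ together with ∅ and S: { {}, {b}, {c}, S }.
Step 1. New:
  {a,b}  = complement {c}
  {a,c}  = complement {b}
  {b,c}  = {c} ∪ {b}
  — 7 sets.
Step 2 (1 new):
  {a}  = complement {b,c}
  — 8 sets.
Step 3: no new sets; the family is a σ-algebra.

Therefore σ(ℰ) = { {}, {a}, {b}, {c}, {a,b}, {a,c}, {b,c}, S } (|σ(ℰ)| = 8).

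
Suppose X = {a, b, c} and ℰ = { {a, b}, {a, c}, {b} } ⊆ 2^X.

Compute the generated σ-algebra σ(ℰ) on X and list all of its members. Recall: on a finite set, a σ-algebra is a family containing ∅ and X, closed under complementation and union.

Answer: σ(ℰ) = { {}, {a}, {b}, {c}, {a, b}, {a, c}, {b, c}, X }

Check:
Start: ℰ ∪ {∅, X} = { {}, {b}, {a, b}, {a, c}, X }.
Step 1: 1 new —
  {c}  = X∖{a, b}
Step 2 (1 new):
  {b, c}  = {c} ∪ {b}
Step 3 adds 1:
  {a}  = X∖{b, c}
Step 4 adds nothing — fixpoint reached.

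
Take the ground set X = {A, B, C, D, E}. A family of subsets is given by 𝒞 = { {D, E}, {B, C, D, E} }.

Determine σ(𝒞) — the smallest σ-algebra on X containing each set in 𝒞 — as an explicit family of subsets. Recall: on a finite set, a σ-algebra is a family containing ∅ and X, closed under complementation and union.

|σ(𝒞)| = 8.  σ(𝒞) = { ∅, {A}, {B, C}, {D, E}, {A, B, C}, {A, D, E}, {B, C, D, E}, X }

Derivation:
Initial family (4 sets): { ∅, {D, E}, {B, C, D, E}, X }.
Iteration 1 adds 2:
  {A}  = {B, C, D, E}ᶜ
  {A, B, C}  = {D, E}ᶜ
  — 6 sets.
Iteration 2: +1 →
  {A, D, E}  = {D, E} ∪ {A}
  — 7 sets.
Iteration 3 (1 new):
  {B, C}  = {A, D, E}ᶜ
  — 8 sets.
Iteration 4 adds nothing — fixpoint reached.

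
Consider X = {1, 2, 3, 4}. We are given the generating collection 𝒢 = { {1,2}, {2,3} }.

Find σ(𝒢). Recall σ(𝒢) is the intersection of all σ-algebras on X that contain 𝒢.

Seed the family with 𝒢 together with ∅ and X: { {}, {1,2}, {2,3}, X }.
Pass 1: 3 new —
  {1,4}  = {2,3}ᶜ
  {3,4}  = {1,2}ᶜ
  {1,2,3}  = {1,2} ∪ {2,3}
  (now 7)
Pass 2 (4 new):
  {4}  = {1,2,3}ᶜ
  {1,2,4}  = {1,4} ∪ {1,2}
  {1,3,4}  = {3,4} ∪ {1,4}
  {2,3,4}  = {3,4} ∪ {2,3}
  (now 11)
Pass 3: 3 new —
  {1}  = {2,3,4}ᶜ
  {2}  = {1,3,4}ᶜ
  {3}  = {1,2,4}ᶜ
  (now 14)
Pass 4 (2 new):
  {1,3}  = {3} ∪ {1}
  {2,4}  = {4} ∪ {2}
  (now 16)
After Pass 5 the family is unchanged; done.

|σ(𝒢)| = 16.  σ(𝒢) = { {}, {1}, {2}, {3}, {4}, {1,2}, {1,3}, {1,4}, {2,3}, {2,4}, {3,4}, {1,2,3}, {1,2,4}, {1,3,4}, {2,3,4}, X }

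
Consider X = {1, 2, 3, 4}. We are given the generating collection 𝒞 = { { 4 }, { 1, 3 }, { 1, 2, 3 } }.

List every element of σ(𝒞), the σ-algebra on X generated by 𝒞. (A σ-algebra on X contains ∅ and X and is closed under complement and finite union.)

|σ(𝒞)| = 8.  σ(𝒞) = { ∅, { 2 }, { 4 }, { 1, 3 }, { 2, 4 }, { 1, 2, 3 }, { 1, 3, 4 }, X }

Check:
Begin from { ∅, { 4 }, { 1, 3 }, { 1, 2, 3 }, X } (that is, 𝒞 plus ∅ and X).
Step 1: +2 →
  { 2, 4 }  = ᶜ of { 1, 3 }
  { 1, 3, 4 }  = { 1, 3 } ∪ { 4 }
  (now 7)
Step 2. New:
  { 2 }  = ᶜ of { 1, 3, 4 }
  (now 8)
Step 3: already closed under ᶜ and ∪.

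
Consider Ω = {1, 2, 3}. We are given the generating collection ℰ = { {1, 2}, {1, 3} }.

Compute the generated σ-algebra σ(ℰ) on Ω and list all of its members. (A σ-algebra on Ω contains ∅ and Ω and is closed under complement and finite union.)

σ(ℰ) (8 sets): { {}, {1}, {2}, {3}, {1, 2}, {1, 3}, {2, 3}, Ω }

Derivation:
Start: ℰ ∪ {∅, Ω} = { {}, {1, 2}, {1, 3}, Ω }.
Round 1 adds 2:
  {2}  = ᶜ of {1, 3}
  {3}  = ᶜ of {1, 2}
  |family| = 6
Round 2 (1 new):
  {2, 3}  = {3} ∪ {2}
  |family| = 7
Round 3. New:
  {1}  = ᶜ of {2, 3}
  |family| = 8
Round 4: stable.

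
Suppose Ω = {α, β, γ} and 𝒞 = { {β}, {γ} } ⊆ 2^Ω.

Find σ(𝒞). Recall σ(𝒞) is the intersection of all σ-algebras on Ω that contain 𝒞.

Initial family (4 sets): { {}, {β}, {γ}, Ω }.
Iteration 1: +3 →
  {α,β}  = {γ}ᶜ
  {α,γ}  = {β}ᶜ
  {β,γ}  = {γ} ∪ {β}
  |family| = 7
Iteration 2. New:
  {α}  = {β,γ}ᶜ
  |family| = 8
Iteration 3: stable.

Therefore σ(𝒞) = { {}, {α}, {β}, {γ}, {α,β}, {α,γ}, {β,γ}, Ω } (|σ(𝒞)| = 8).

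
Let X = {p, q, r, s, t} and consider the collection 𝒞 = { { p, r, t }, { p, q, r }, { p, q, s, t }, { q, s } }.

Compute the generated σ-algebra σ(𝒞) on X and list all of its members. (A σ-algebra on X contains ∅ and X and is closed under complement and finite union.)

Initial family (6 sets): { {  }, { q, s }, { p, q, r }, { p, r, t }, { p, q, s, t }, X }.
Iteration 1 (4 new):
  { r }  = ᶜ of { p, q, s, t }
  { s, t }  = ᶜ of { p, q, r }
  { p, q, r, s }  = { p, q, r } ∪ { q, s }
  { p, q, r, t }  = { p, q, r } ∪ { p, r, t }
  — 10 sets.
Iteration 2: +6 →
  { s }  = ᶜ of { p, q, r, t }
  { t }  = ᶜ of { p, q, r, s }
  { q, r, s }  = { r } ∪ { q, s }
  { q, s, t }  = { s, t } ∪ { q, s }
  { r, s, t }  = { s, t } ∪ { r }
  { p, r, s, t }  = { p, r, t } ∪ { s, t }
  — 16 sets.
Iteration 3. New:
  { q }  = ᶜ of { p, r, s, t }
  { p, q }  = ᶜ of { r, s, t }
  { p, r }  = ᶜ of { q, s, t }
  { p, t }  = ᶜ of { q, r, s }
  { r, s }  = { r } ∪ { s }
  { r, t }  = { r } ∪ { t }
  { q, r, s, t }  = { s, t } ∪ { q, r, s }
  — 23 sets.
Iteration 4 adds 8:
  { p }  = ᶜ of { q, r, s, t }
  { q, r }  = { q } ∪ { r }
  { q, t }  = { q } ∪ { t }
  { p, q, s }  = ᶜ of { r, t }
  { p, q, t }  = ᶜ of { r, s }
  { p, r, s }  = { r, s } ∪ { p, r }
  { p, s, t }  = { s, t } ∪ { p, t }
  { q, r, t }  = { q } ∪ { r, t }
  — 31 sets.
Iteration 5. New:
  { p, s }  = ᶜ of { q, r, t }
  — 32 sets.
Iteration 6: no new sets; the family is a σ-algebra.

Hence σ(𝒞) has 32 members: { {  }, { p }, { q }, { r }, { s }, { t }, { p, q }, { p, r }, { p, s }, { p, t }, { q, r }, { q, s }, { q, t }, { r, s }, { r, t }, { s, t }, { p, q, r }, { p, q, s }, { p, q, t }, { p, r, s }, { p, r, t }, { p, s, t }, { q, r, s }, { q, r, t }, { q, s, t }, { r, s, t }, { p, q, r, s }, { p, q, r, t }, { p, q, s, t }, { p, r, s, t }, { q, r, s, t }, X }.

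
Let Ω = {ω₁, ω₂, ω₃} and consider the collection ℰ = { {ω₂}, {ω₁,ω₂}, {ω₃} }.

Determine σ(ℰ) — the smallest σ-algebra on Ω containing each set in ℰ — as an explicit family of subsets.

Start: ℰ ∪ {∅, Ω} = { {}, {ω₂}, {ω₃}, {ω₁,ω₂}, Ω }.
Round 1 (2 new):
  {ω₁,ω₃}  = Ω∖{ω₂}
  {ω₂,ω₃}  = {ω₃} ∪ {ω₂}
Round 2 adds 1:
  {ω₁}  = Ω∖{ω₂,ω₃}
Round 3: already closed under ᶜ and ∪.

σ(ℰ) = { {}, {ω₁}, {ω₂}, {ω₃}, {ω₁,ω₂}, {ω₁,ω₃}, {ω₂,ω₃}, Ω }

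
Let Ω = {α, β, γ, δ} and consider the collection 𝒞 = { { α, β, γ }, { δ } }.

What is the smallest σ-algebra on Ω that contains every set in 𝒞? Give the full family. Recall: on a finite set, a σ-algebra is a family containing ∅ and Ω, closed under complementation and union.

σ(𝒞) (4 sets): { ∅, { δ }, { α, β, γ }, Ω }

Working:
Begin from { ∅, { δ }, { α, β, γ }, Ω } (that is, 𝒞 plus ∅ and Ω).
Pass 1: closed — nothing new.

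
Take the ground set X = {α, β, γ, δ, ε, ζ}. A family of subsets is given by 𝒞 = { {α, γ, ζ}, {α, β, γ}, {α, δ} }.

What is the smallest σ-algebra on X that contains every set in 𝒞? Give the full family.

Start: 𝒞 ∪ {∅, X} = { ∅, {α, δ}, {α, β, γ}, {α, γ, ζ}, X }.
Iteration 1 adds 6:
  {β, δ, ε}  = complement {α, γ, ζ}
  {δ, ε, ζ}  = complement {α, β, γ}
  {α, β, γ, δ}  = {α, β, γ} ∪ {α, δ}
  {α, β, γ, ζ}  = {α, β, γ} ∪ {α, γ, ζ}
  {α, γ, δ, ζ}  = {α, δ} ∪ {α, γ, ζ}
  {β, γ, ε, ζ}  = complement {α, δ}
Iteration 2 adds 11:
  {β, ε}  = complement {α, γ, δ, ζ}
  {δ, ε}  = complement {α, β, γ, ζ}
  {ε, ζ}  = complement {α, β, γ, δ}
  {α, β, δ, ε}  = {α, δ} ∪ {β, δ, ε}
  {α, δ, ε, ζ}  = {α, δ} ∪ {δ, ε, ζ}
  {β, δ, ε, ζ}  = {δ, ε, ζ} ∪ {β, δ, ε}
  {α, β, γ, δ, ε}  = {α, β, γ} ∪ {β, δ, ε}
  {α, β, γ, δ, ζ}  = {α, β, γ} ∪ {α, γ, δ, ζ}
  {α, β, γ, ε, ζ}  = {α, β, γ} ∪ {β, γ, ε, ζ}
  {α, γ, δ, ε, ζ}  = {α, γ, ζ} ∪ {δ, ε, ζ}
  {β, γ, δ, ε, ζ}  = {β, γ, ε, ζ} ∪ {δ, ε, ζ}
Iteration 3 adds 13:
  {α}  = complement {β, γ, δ, ε, ζ}
  {β}  = complement {α, γ, δ, ε, ζ}
  {δ}  = complement {α, β, γ, ε, ζ}
  {ε}  = complement {α, β, γ, δ, ζ}
  {ζ}  = complement {α, β, γ, δ, ε}
  {α, γ}  = complement {β, δ, ε, ζ}
  {β, γ}  = complement {α, δ, ε, ζ}
  {γ, ζ}  = complement {α, β, δ, ε}
  {α, δ, ε}  = {δ, ε} ∪ {α, δ}
  {β, ε, ζ}  = {β, ε} ∪ {ε, ζ}
  {α, β, γ, ε}  = {β, ε} ∪ {α, β, γ}
  {α, γ, ε, ζ}  = {ε, ζ} ∪ {α, γ, ζ}
  {α, β, δ, ε, ζ}  = {β, ε} ∪ {α, δ, ε, ζ}
Iteration 4 adds 22:
  {γ}  = complement {α, β, δ, ε, ζ}
  {α, β}  = {α} ∪ {β}
  {α, ε}  = {α} ∪ {ε}
  {α, ζ}  = {α} ∪ {ζ}
  {β, δ}  = complement {α, γ, ε, ζ}
  {β, ζ}  = {β} ∪ {ζ}
  {δ, ζ}  = complement {α, β, γ, ε}
  {α, β, δ}  = {β} ∪ {α, δ}
  {α, β, ε}  = {β, ε} ∪ {α}
  {α, γ, δ}  = complement {β, ε, ζ}
  {α, γ, ε}  = {ε} ∪ {α, γ}
  {α, δ, ζ}  = {ζ} ∪ {α, δ}
  {α, ε, ζ}  = {ε, ζ} ∪ {α}
  {β, γ, δ}  = {β, γ} ∪ {δ}
  {β, γ, ε}  = {β, ε} ∪ {β, γ}
  {β, γ, ζ}  = complement {α, δ, ε}
  {γ, δ, ζ}  = {γ, ζ} ∪ {δ}
  {γ, ε, ζ}  = {ε, ζ} ∪ {γ, ζ}
  {α, β, ε, ζ}  = {α} ∪ {β, ε, ζ}
  {α, γ, δ, ε}  = {α, δ, ε} ∪ {α, γ}
  {β, γ, δ, ε}  = {δ, ε} ∪ {β, γ}
  {γ, δ, ε, ζ}  = {δ, ε} ∪ {γ, ζ}
Iteration 5: +7 →
  {γ, δ}  = complement {α, β, ε, ζ}
  {γ, ε}  = {ε} ∪ {γ}
  {α, β, ζ}  = {α, ζ} ∪ {β}
  {β, δ, ζ}  = complement {α, γ, ε}
  {γ, δ, ε}  = {δ, ε} ∪ {γ}
  {α, β, δ, ζ}  = {α, ζ} ∪ {β, δ}
  {β, γ, δ, ζ}  = complement {α, ε}
Iteration 6: already closed under ᶜ and ∪.

|σ(𝒞)| = 64.  σ(𝒞) = { ∅, {α}, {β}, {γ}, {δ}, {ε}, {ζ}, {α, β}, {α, γ}, {α, δ}, {α, ε}, {α, ζ}, {β, γ}, {β, δ}, {β, ε}, {β, ζ}, {γ, δ}, {γ, ε}, {γ, ζ}, {δ, ε}, {δ, ζ}, {ε, ζ}, {α, β, γ}, {α, β, δ}, {α, β, ε}, {α, β, ζ}, {α, γ, δ}, {α, γ, ε}, {α, γ, ζ}, {α, δ, ε}, {α, δ, ζ}, {α, ε, ζ}, {β, γ, δ}, {β, γ, ε}, {β, γ, ζ}, {β, δ, ε}, {β, δ, ζ}, {β, ε, ζ}, {γ, δ, ε}, {γ, δ, ζ}, {γ, ε, ζ}, {δ, ε, ζ}, {α, β, γ, δ}, {α, β, γ, ε}, {α, β, γ, ζ}, {α, β, δ, ε}, {α, β, δ, ζ}, {α, β, ε, ζ}, {α, γ, δ, ε}, {α, γ, δ, ζ}, {α, γ, ε, ζ}, {α, δ, ε, ζ}, {β, γ, δ, ε}, {β, γ, δ, ζ}, {β, γ, ε, ζ}, {β, δ, ε, ζ}, {γ, δ, ε, ζ}, {α, β, γ, δ, ε}, {α, β, γ, δ, ζ}, {α, β, γ, ε, ζ}, {α, β, δ, ε, ζ}, {α, γ, δ, ε, ζ}, {β, γ, δ, ε, ζ}, X }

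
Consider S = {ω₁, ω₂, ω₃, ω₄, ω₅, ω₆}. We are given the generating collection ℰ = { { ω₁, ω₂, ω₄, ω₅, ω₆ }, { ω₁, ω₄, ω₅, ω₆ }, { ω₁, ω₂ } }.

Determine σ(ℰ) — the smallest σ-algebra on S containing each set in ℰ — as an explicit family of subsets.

Take S₀ = ℰ ∪ {∅, S} = { ∅, { ω₁, ω₂ }, { ω₁, ω₄, ω₅, ω₆ }, { ω₁, ω₂, ω₄, ω₅, ω₆ }, S }.
Step 1. New:
  { ω₃ }  = { ω₁, ω₂, ω₄, ω₅, ω₆ }ᶜ
  { ω₂, ω₃ }  = { ω₁, ω₄, ω₅, ω₆ }ᶜ
  { ω₃, ω₄, ω₅, ω₆ }  = { ω₁, ω₂ }ᶜ
  |family| = 8
Step 2 (3 new):
  { ω₁, ω₂, ω₃ }  = { ω₃ } ∪ { ω₁, ω₂ }
  { ω₁, ω₃, ω₄, ω₅, ω₆ }  = { ω₁, ω₄, ω₅, ω₆ } ∪ { ω₃ }
  { ω₂, ω₃, ω₄, ω₅, ω₆ }  = { ω₂, ω₃ } ∪ { ω₃, ω₄, ω₅, ω₆ }
  |family| = 11
Step 3: +3 →
  { ω₁ }  = { ω₂, ω₃, ω₄, ω₅, ω₆ }ᶜ
  { ω₂ }  = { ω₁, ω₃, ω₄, ω₅, ω₆ }ᶜ
  { ω₄, ω₅, ω₆ }  = { ω₁, ω₂, ω₃ }ᶜ
  |family| = 14
Step 4 adds 2:
  { ω₁, ω₃ }  = { ω₃ } ∪ { ω₁ }
  { ω₂, ω₄, ω₅, ω₆ }  = { ω₂ } ∪ { ω₄, ω₅, ω₆ }
  |family| = 16
After Step 5 the family is unchanged; done.

Hence σ(ℰ) has 16 members: { ∅, { ω₁ }, { ω₂ }, { ω₃ }, { ω₁, ω₂ }, { ω₁, ω₃ }, { ω₂, ω₃ }, { ω₁, ω₂, ω₃ }, { ω₄, ω₅, ω₆ }, { ω₁, ω₄, ω₅, ω₆ }, { ω₂, ω₄, ω₅, ω₆ }, { ω₃, ω₄, ω₅, ω₆ }, { ω₁, ω₂, ω₄, ω₅, ω₆ }, { ω₁, ω₃, ω₄, ω₅, ω₆ }, { ω₂, ω₃, ω₄, ω₅, ω₆ }, S }.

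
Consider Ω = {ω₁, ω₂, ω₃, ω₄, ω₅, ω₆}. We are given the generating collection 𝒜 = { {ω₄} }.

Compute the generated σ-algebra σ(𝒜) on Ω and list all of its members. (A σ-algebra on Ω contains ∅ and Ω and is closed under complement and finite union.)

σ(𝒜) (4 sets): { ∅, {ω₄}, {ω₁,ω₂,ω₃,ω₅,ω₆}, Ω }

Trace:
Seed the family with 𝒜 together with ∅ and Ω: { ∅, {ω₄}, Ω }.
Step 1 adds 1:
  {ω₁,ω₂,ω₃,ω₅,ω₆}  = complement {ω₄}
  (now 4)
Step 2: no new sets; the family is a σ-algebra.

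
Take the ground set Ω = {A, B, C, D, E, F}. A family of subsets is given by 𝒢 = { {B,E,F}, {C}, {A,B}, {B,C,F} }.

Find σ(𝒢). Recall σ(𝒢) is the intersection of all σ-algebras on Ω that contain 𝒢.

σ(𝒢) = { ∅, {A}, {B}, {C}, {D}, {E}, {F}, {A,B}, {A,C}, {A,D}, {A,E}, {A,F}, {B,C}, {B,D}, {B,E}, {B,F}, {C,D}, {C,E}, {C,F}, {D,E}, {D,F}, {E,F}, {A,B,C}, {A,B,D}, {A,B,E}, {A,B,F}, {A,C,D}, {A,C,E}, {A,C,F}, {A,D,E}, {A,D,F}, {A,E,F}, {B,C,D}, {B,C,E}, {B,C,F}, {B,D,E}, {B,D,F}, {B,E,F}, {C,D,E}, {C,D,F}, {C,E,F}, {D,E,F}, {A,B,C,D}, {A,B,C,E}, {A,B,C,F}, {A,B,D,E}, {A,B,D,F}, {A,B,E,F}, {A,C,D,E}, {A,C,D,F}, {A,C,E,F}, {A,D,E,F}, {B,C,D,E}, {B,C,D,F}, {B,C,E,F}, {B,D,E,F}, {C,D,E,F}, {A,B,C,D,E}, {A,B,C,D,F}, {A,B,C,E,F}, {A,B,D,E,F}, {A,C,D,E,F}, {B,C,D,E,F}, Ω }

Derivation:
Seed the family with 𝒢 together with ∅ and Ω: { ∅, {C}, {A,B}, {B,C,F}, {B,E,F}, Ω }.
Step 1. New:
  {A,B,C}  = {C} ∪ {A,B}
  {A,C,D}  = {B,E,F}ᶜ
  {A,D,E}  = {B,C,F}ᶜ
  {A,B,C,F}  = {A,B} ∪ {B,C,F}
  {A,B,E,F}  = {A,B} ∪ {B,E,F}
  {B,C,E,F}  = {C} ∪ {B,E,F}
  {C,D,E,F}  = {A,B}ᶜ
  {A,B,D,E,F}  = {C}ᶜ
  — 14 sets.
Step 2 (12 new):
  {A,D}  = {B,C,E,F}ᶜ
  {C,D}  = {A,B,E,F}ᶜ
  {D,E}  = {A,B,C,F}ᶜ
  {D,E,F}  = {A,B,C}ᶜ
  {A,B,C,D}  = {A,B,C} ∪ {A,C,D}
  {A,B,D,E}  = {A,D,E} ∪ {A,B}
  {A,C,D,E}  = {A,D,E} ∪ {C}
  {A,B,C,D,E}  = {A,D,E} ∪ {A,B,C}
  {A,B,C,D,F}  = {B,C,F} ∪ {A,C,D}
  {A,B,C,E,F}  = {A,B,C} ∪ {B,E,F}
  {A,C,D,E,F}  = {A,D,E} ∪ {C,D,E,F}
  {B,C,D,E,F}  = {C,D,E,F} ∪ {B,C,F}
  — 26 sets.
Step 3: 13 new —
  {A}  = {B,C,D,E,F}ᶜ
  {B}  = {A,C,D,E,F}ᶜ
  {D}  = {A,B,C,E,F}ᶜ
  {E}  = {A,B,C,D,F}ᶜ
  {F}  = {A,B,C,D,E}ᶜ
  {B,F}  = {A,C,D,E}ᶜ
  {C,F}  = {A,B,D,E}ᶜ
  {E,F}  = {A,B,C,D}ᶜ
  {A,B,D}  = {A,D} ∪ {A,B}
  {C,D,E}  = {C,D} ∪ {D,E}
  {A,D,E,F}  = {A,D} ∪ {D,E,F}
  {B,C,D,F}  = {C,D} ∪ {B,C,F}
  {B,D,E,F}  = {D,E} ∪ {B,E,F}
  — 39 sets.
Step 4. New:
  {A,C}  = {B,D,E,F}ᶜ
  {A,E}  = {B,C,D,F}ᶜ
  {A,F}  = {A} ∪ {F}
  {B,C}  = {A,D,E,F}ᶜ
  {B,D}  = {B} ∪ {D}
  {B,E}  = {B} ∪ {E}
  {C,E}  = {C} ∪ {E}
  {D,F}  = {D} ∪ {F}
  {A,B,E}  = {A,B} ∪ {E}
  {A,B,F}  = {C,D,E}ᶜ
  {A,C,F}  = {C,F} ∪ {A}
  {A,D,F}  = {A,D} ∪ {F}
  {A,E,F}  = {A} ∪ {E,F}
  {B,C,D}  = {C,D} ∪ {B}
  {B,D,E}  = {B} ∪ {D,E}
  {B,D,F}  = {B,F} ∪ {D}
  {C,D,F}  = {C,D} ∪ {C,F}
  {C,E,F}  = {A,B,D}ᶜ
  {A,B,C,E}  = {A,B,C} ∪ {E}
  {A,B,D,F}  = {B,F} ∪ {A,B,D}
  {A,C,D,F}  = {C,F} ∪ {A,C,D}
  {B,C,D,E}  = {B} ∪ {C,D,E}
  — 61 sets.
Step 5 adds 3:
  {A,C,E}  = {B,D,F}ᶜ
  {B,C,E}  = {A,D,F}ᶜ
  {A,C,E,F}  = {B,D}ᶜ
  — 64 sets.
Step 6: no new sets; the family is a σ-algebra.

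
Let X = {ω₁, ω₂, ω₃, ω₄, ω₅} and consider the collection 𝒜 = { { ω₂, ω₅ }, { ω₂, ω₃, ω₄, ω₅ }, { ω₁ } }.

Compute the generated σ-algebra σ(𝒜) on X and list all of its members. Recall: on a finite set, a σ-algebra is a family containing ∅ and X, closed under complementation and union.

Start: 𝒜 ∪ {∅, X} = { {  }, { ω₁ }, { ω₂, ω₅ }, { ω₂, ω₃, ω₄, ω₅ }, X }.
Round 1: 2 new —
  { ω₁, ω₂, ω₅ }  = { ω₂, ω₅ } ∪ { ω₁ }
  { ω₁, ω₃, ω₄ }  = complement { ω₂, ω₅ }
  (now 7)
Round 2: +1 →
  { ω₃, ω₄ }  = complement { ω₁, ω₂, ω₅ }
  (now 8)
Round 3: closed — nothing new.

|σ(𝒜)| = 8.  σ(𝒜) = { {  }, { ω₁ }, { ω₂, ω₅ }, { ω₃, ω₄ }, { ω₁, ω₂, ω₅ }, { ω₁, ω₃, ω₄ }, { ω₂, ω₃, ω₄, ω₅ }, X }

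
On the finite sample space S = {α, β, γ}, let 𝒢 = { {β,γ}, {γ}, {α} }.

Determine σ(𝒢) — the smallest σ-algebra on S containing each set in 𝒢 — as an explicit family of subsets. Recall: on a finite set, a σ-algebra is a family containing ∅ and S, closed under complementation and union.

Start: 𝒢 ∪ {∅, S} = { ∅, {α}, {γ}, {β,γ}, S }.
Pass 1. New:
  {α,β}  = ᶜ of {γ}
  {α,γ}  = {γ} ∪ {α}
  (now 7)
Pass 2 adds 1:
  {β}  = ᶜ of {α,γ}
  (now 8)
Pass 3: closed — nothing new.

Hence σ(𝒢) has 8 members: { ∅, {α}, {β}, {γ}, {α,β}, {α,γ}, {β,γ}, S }.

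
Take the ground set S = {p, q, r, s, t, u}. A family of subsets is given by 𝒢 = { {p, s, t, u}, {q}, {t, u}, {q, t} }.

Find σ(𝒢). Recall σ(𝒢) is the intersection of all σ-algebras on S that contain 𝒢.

Answer: σ(𝒢) = { {}, {q}, {r}, {t}, {u}, {p, s}, {q, r}, {q, t}, {q, u}, {r, t}, {r, u}, {t, u}, {p, q, s}, {p, r, s}, {p, s, t}, {p, s, u}, {q, r, t}, {q, r, u}, {q, t, u}, {r, t, u}, {p, q, r, s}, {p, q, s, t}, {p, q, s, u}, {p, r, s, t}, {p, r, s, u}, {p, s, t, u}, {q, r, t, u}, {p, q, r, s, t}, {p, q, r, s, u}, {p, q, s, t, u}, {p, r, s, t, u}, S }

Check:
Begin from { {}, {q}, {q, t}, {t, u}, {p, s, t, u}, S } (that is, 𝒢 plus ∅ and S).
Pass 1: +6 →
  {q, r}  = ᶜ of {p, s, t, u}
  {q, t, u}  = {q, t} ∪ {t, u}
  {p, q, r, s}  = ᶜ of {t, u}
  {p, r, s, u}  = ᶜ of {q, t}
  {p, q, s, t, u}  = {q, t} ∪ {p, s, t, u}
  {p, r, s, t, u}  = ᶜ of {q}
Pass 2: 6 new —
  {r}  = ᶜ of {p, q, s, t, u}
  {p, r, s}  = ᶜ of {q, t, u}
  {q, r, t}  = {q, t} ∪ {q, r}
  {q, r, t, u}  = {t, u} ∪ {q, r}
  {p, q, r, s, t}  = {q, t} ∪ {p, q, r, s}
  {p, q, r, s, u}  = {q} ∪ {p, r, s, u}
Pass 3. New:
  {t}  = ᶜ of {p, q, r, s, u}
  {u}  = ᶜ of {p, q, r, s, t}
  {p, s}  = ᶜ of {q, r, t, u}
  {p, s, u}  = ᶜ of {q, r, t}
  {r, t, u}  = {r} ∪ {t, u}
Pass 4. New:
  {q, u}  = {q} ∪ {u}
  {r, t}  = {t} ∪ {r}
  {r, u}  = {u} ∪ {r}
  {p, q, s}  = ᶜ of {r, t, u}
  {p, s, t}  = {t} ∪ {p, s}
  {q, r, u}  = {u} ∪ {q, r}
  {p, q, s, t}  = {q, t} ∪ {p, s}
  {p, q, s, u}  = {q} ∪ {p, s, u}
  {p, r, s, t}  = {t} ∪ {p, r, s}
Pass 5: no new sets; the family is a σ-algebra.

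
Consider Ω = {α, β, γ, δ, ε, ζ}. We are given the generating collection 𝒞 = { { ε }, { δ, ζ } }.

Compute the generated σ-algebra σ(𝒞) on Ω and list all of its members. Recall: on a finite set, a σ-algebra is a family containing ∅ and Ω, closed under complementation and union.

Seed the family with 𝒞 together with ∅ and Ω: { {  }, { ε }, { δ, ζ }, Ω }.
Round 1: 3 new —
  { δ, ε, ζ }  = { ε } ∪ { δ, ζ }
  { α, β, γ, ε }  = Ω∖{ δ, ζ }
  { α, β, γ, δ, ζ }  = Ω∖{ ε }
Round 2. New:
  { α, β, γ }  = Ω∖{ δ, ε, ζ }
Round 3: no new sets; the family is a σ-algebra.

Therefore σ(𝒞) = { {  }, { ε }, { δ, ζ }, { α, β, γ }, { δ, ε, ζ }, { α, β, γ, ε }, { α, β, γ, δ, ζ }, Ω } (|σ(𝒞)| = 8).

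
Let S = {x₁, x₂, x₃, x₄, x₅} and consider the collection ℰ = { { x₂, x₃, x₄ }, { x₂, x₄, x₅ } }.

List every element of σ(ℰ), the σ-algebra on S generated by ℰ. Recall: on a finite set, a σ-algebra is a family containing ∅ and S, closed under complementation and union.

Start: ℰ ∪ {∅, S} = { ∅, { x₂, x₃, x₄ }, { x₂, x₄, x₅ }, S }.
Round 1: +3 →
  { x₁, x₃ }  = S∖{ x₂, x₄, x₅ }
  { x₁, x₅ }  = S∖{ x₂, x₃, x₄ }
  { x₂, x₃, x₄, x₅ }  = { x₂, x₃, x₄ } ∪ { x₂, x₄, x₅ }
  — 7 sets.
Round 2 adds 4:
  { x₁ }  = S∖{ x₂, x₃, x₄, x₅ }
  { x₁, x₃, x₅ }  = { x₁, x₃ } ∪ { x₁, x₅ }
  { x₁, x₂, x₃, x₄ }  = { x₂, x₃, x₄ } ∪ { x₁, x₃ }
  { x₁, x₂, x₄, x₅ }  = { x₁, x₅ } ∪ { x₂, x₄, x₅ }
  — 11 sets.
Round 3 (3 new):
  { x₃ }  = S∖{ x₁, x₂, x₄, x₅ }
  { x₅ }  = S∖{ x₁, x₂, x₃, x₄ }
  { x₂, x₄ }  = S∖{ x₁, x₃, x₅ }
  — 14 sets.
Round 4 adds 2:
  { x₃, x₅ }  = { x₃ } ∪ { x₅ }
  { x₁, x₂, x₄ }  = { x₂, x₄ } ∪ { x₁ }
  — 16 sets.
Round 5: stable.

σ(ℰ) = { ∅, { x₁ }, { x₃ }, { x₅ }, { x₁, x₃ }, { x₁, x₅ }, { x₂, x₄ }, { x₃, x₅ }, { x₁, x₂, x₄ }, { x₁, x₃, x₅ }, { x₂, x₃, x₄ }, { x₂, x₄, x₅ }, { x₁, x₂, x₃, x₄ }, { x₁, x₂, x₄, x₅ }, { x₂, x₃, x₄, x₅ }, S }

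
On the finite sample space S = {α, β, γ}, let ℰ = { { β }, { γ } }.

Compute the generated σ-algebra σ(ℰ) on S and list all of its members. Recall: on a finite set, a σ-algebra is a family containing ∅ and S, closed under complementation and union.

Seed the family with ℰ together with ∅ and S: { {}, { β }, { γ }, S }.
Iteration 1 adds 3:
  { α, β }  = complement { γ }
  { α, γ }  = complement { β }
  { β, γ }  = { γ } ∪ { β }
  — 7 sets.
Iteration 2 adds 1:
  { α }  = complement { β, γ }
  — 8 sets.
Iteration 3: closed — nothing new.

|σ(ℰ)| = 8.  σ(ℰ) = { {}, { α }, { β }, { γ }, { α, β }, { α, γ }, { β, γ }, S }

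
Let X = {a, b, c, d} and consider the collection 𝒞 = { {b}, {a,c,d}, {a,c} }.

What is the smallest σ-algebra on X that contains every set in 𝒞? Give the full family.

Answer: σ(𝒞) = { ∅, {b}, {d}, {a,c}, {b,d}, {a,b,c}, {a,c,d}, X }

Derivation:
Begin from { ∅, {b}, {a,c}, {a,c,d}, X } (that is, 𝒞 plus ∅ and X).
Iteration 1: +2 →
  {b,d}  = X∖{a,c}
  {a,b,c}  = {a,c} ∪ {b}
  — 7 sets.
Iteration 2: 1 new —
  {d}  = X∖{a,b,c}
  — 8 sets.
Iteration 3: closed — nothing new.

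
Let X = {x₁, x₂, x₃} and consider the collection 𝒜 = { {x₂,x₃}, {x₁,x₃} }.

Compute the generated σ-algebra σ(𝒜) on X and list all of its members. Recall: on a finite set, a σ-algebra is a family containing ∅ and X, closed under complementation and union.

Answer: σ(𝒜) = { {}, {x₁}, {x₂}, {x₃}, {x₁,x₂}, {x₁,x₃}, {x₂,x₃}, X }

Derivation:
Start: 𝒜 ∪ {∅, X} = { {}, {x₁,x₃}, {x₂,x₃}, X }.
Pass 1 adds 2:
  {x₁}  = complement {x₂,x₃}
  {x₂}  = complement {x₁,x₃}
  — 6 sets.
Pass 2 adds 1:
  {x₁,x₂}  = {x₂} ∪ {x₁}
  — 7 sets.
Pass 3: 1 new —
  {x₃}  = complement {x₁,x₂}
  — 8 sets.
Pass 4: closed — nothing new.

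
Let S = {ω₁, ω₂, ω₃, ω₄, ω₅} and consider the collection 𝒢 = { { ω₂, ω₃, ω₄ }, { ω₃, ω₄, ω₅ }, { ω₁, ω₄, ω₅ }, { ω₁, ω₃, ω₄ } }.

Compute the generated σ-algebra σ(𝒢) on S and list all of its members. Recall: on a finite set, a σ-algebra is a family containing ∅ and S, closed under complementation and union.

Start: 𝒢 ∪ {∅, S} = { {  }, { ω₁, ω₃, ω₄ }, { ω₁, ω₄, ω₅ }, { ω₂, ω₃, ω₄ }, { ω₃, ω₄, ω₅ }, S }.
Iteration 1: 7 new —
  { ω₁, ω₂ }  = ᶜ of { ω₃, ω₄, ω₅ }
  { ω₁, ω₅ }  = ᶜ of { ω₂, ω₃, ω₄ }
  { ω₂, ω₃ }  = ᶜ of { ω₁, ω₄, ω₅ }
  { ω₂, ω₅ }  = ᶜ of { ω₁, ω₃, ω₄ }
  { ω₁, ω₂, ω₃, ω₄ }  = { ω₁, ω₃, ω₄ } ∪ { ω₂, ω₃, ω₄ }
  { ω₁, ω₃, ω₄, ω₅ }  = { ω₁, ω₄, ω₅ } ∪ { ω₃, ω₄, ω₅ }
  { ω₂, ω₃, ω₄, ω₅ }  = { ω₃, ω₄, ω₅ } ∪ { ω₂, ω₃, ω₄ }
  |family| = 13
Iteration 2: 8 new —
  { ω₁ }  = ᶜ of { ω₂, ω₃, ω₄, ω₅ }
  { ω₂ }  = ᶜ of { ω₁, ω₃, ω₄, ω₅ }
  { ω₅ }  = ᶜ of { ω₁, ω₂, ω₃, ω₄ }
  { ω₁, ω₂, ω₃ }  = { ω₁, ω₂ } ∪ { ω₂, ω₃ }
  { ω₁, ω₂, ω₅ }  = { ω₂, ω₅ } ∪ { ω₁, ω₂ }
  { ω₂, ω₃, ω₅ }  = { ω₂, ω₅ } ∪ { ω₂, ω₃ }
  { ω₁, ω₂, ω₃, ω₅ }  = { ω₂, ω₃ } ∪ { ω₁, ω₅ }
  { ω₁, ω₂, ω₄, ω₅ }  = { ω₁, ω₄, ω₅ } ∪ { ω₂, ω₅ }
  |family| = 21
Iteration 3: 5 new —
  { ω₃ }  = ᶜ of { ω₁, ω₂, ω₄, ω₅ }
  { ω₄ }  = ᶜ of { ω₁, ω₂, ω₃, ω₅ }
  { ω₁, ω₄ }  = ᶜ of { ω₂, ω₃, ω₅ }
  { ω₃, ω₄ }  = ᶜ of { ω₁, ω₂, ω₅ }
  { ω₄, ω₅ }  = ᶜ of { ω₁, ω₂, ω₃ }
  |family| = 26
Iteration 4: 6 new —
  { ω₁, ω₃ }  = { ω₃ } ∪ { ω₁ }
  { ω₂, ω₄ }  = { ω₂ } ∪ { ω₄ }
  { ω₃, ω₅ }  = { ω₅ } ∪ { ω₃ }
  { ω₁, ω₂, ω₄ }  = { ω₁, ω₂ } ∪ { ω₁, ω₄ }
  { ω₁, ω₃, ω₅ }  = { ω₃ } ∪ { ω₁, ω₅ }
  { ω₂, ω₄, ω₅ }  = { ω₂, ω₅ } ∪ { ω₄, ω₅ }
  |family| = 32
After Iteration 5 the family is unchanged; done.

Hence σ(𝒢) has 32 members: { {  }, { ω₁ }, { ω₂ }, { ω₃ }, { ω₄ }, { ω₅ }, { ω₁, ω₂ }, { ω₁, ω₃ }, { ω₁, ω₄ }, { ω₁, ω₅ }, { ω₂, ω₃ }, { ω₂, ω₄ }, { ω₂, ω₅ }, { ω₃, ω₄ }, { ω₃, ω₅ }, { ω₄, ω₅ }, { ω₁, ω₂, ω₃ }, { ω₁, ω₂, ω₄ }, { ω₁, ω₂, ω₅ }, { ω₁, ω₃, ω₄ }, { ω₁, ω₃, ω₅ }, { ω₁, ω₄, ω₅ }, { ω₂, ω₃, ω₄ }, { ω₂, ω₃, ω₅ }, { ω₂, ω₄, ω₅ }, { ω₃, ω₄, ω₅ }, { ω₁, ω₂, ω₃, ω₄ }, { ω₁, ω₂, ω₃, ω₅ }, { ω₁, ω₂, ω₄, ω₅ }, { ω₁, ω₃, ω₄, ω₅ }, { ω₂, ω₃, ω₄, ω₅ }, S }.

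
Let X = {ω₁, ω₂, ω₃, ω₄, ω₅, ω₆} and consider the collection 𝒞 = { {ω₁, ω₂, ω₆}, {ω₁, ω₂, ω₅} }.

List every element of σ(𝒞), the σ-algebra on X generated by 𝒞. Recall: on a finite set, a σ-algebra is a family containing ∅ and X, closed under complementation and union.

Take S₀ = 𝒞 ∪ {∅, X} = { {}, {ω₁, ω₂, ω₅}, {ω₁, ω₂, ω₆}, X }.
Round 1: 3 new —
  {ω₃, ω₄, ω₅}  = {ω₁, ω₂, ω₆}ᶜ
  {ω₃, ω₄, ω₆}  = {ω₁, ω₂, ω₅}ᶜ
  {ω₁, ω₂, ω₅, ω₆}  = {ω₁, ω₂, ω₅} ∪ {ω₁, ω₂, ω₆}
  (now 7)
Round 2 (4 new):
  {ω₃, ω₄}  = {ω₁, ω₂, ω₅, ω₆}ᶜ
  {ω₃, ω₄, ω₅, ω₆}  = {ω₃, ω₄, ω₅} ∪ {ω₃, ω₄, ω₆}
  {ω₁, ω₂, ω₃, ω₄, ω₅}  = {ω₁, ω₂, ω₅} ∪ {ω₃, ω₄, ω₅}
  {ω₁, ω₂, ω₃, ω₄, ω₆}  = {ω₃, ω₄, ω₆} ∪ {ω₁, ω₂, ω₆}
  (now 11)
Round 3: +3 →
  {ω₅}  = {ω₁, ω₂, ω₃, ω₄, ω₆}ᶜ
  {ω₆}  = {ω₁, ω₂, ω₃, ω₄, ω₅}ᶜ
  {ω₁, ω₂}  = {ω₃, ω₄, ω₅, ω₆}ᶜ
  (now 14)
Round 4: +2 →
  {ω₅, ω₆}  = {ω₆} ∪ {ω₅}
  {ω₁, ω₂, ω₃, ω₄}  = {ω₃, ω₄} ∪ {ω₁, ω₂}
  (now 16)
Round 5: already closed under ᶜ and ∪.

Therefore σ(𝒞) = { {}, {ω₅}, {ω₆}, {ω₁, ω₂}, {ω₃, ω₄}, {ω₅, ω₆}, {ω₁, ω₂, ω₅}, {ω₁, ω₂, ω₆}, {ω₃, ω₄, ω₅}, {ω₃, ω₄, ω₆}, {ω₁, ω₂, ω₃, ω₄}, {ω₁, ω₂, ω₅, ω₆}, {ω₃, ω₄, ω₅, ω₆}, {ω₁, ω₂, ω₃, ω₄, ω₅}, {ω₁, ω₂, ω₃, ω₄, ω₆}, X } (|σ(𝒞)| = 16).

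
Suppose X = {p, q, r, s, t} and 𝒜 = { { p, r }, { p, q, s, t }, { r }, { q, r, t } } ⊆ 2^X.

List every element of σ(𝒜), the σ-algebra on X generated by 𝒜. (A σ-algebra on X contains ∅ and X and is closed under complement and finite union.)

σ(𝒜) (16 sets): { {  }, { p }, { r }, { s }, { p, r }, { p, s }, { q, t }, { r, s }, { p, q, t }, { p, r, s }, { q, r, t }, { q, s, t }, { p, q, r, t }, { p, q, s, t }, { q, r, s, t }, X }

Check:
Seed the family with 𝒜 together with ∅ and X: { {  }, { r }, { p, r }, { q, r, t }, { p, q, s, t }, X }.
Step 1 (3 new):
  { p, s }  = ᶜ of { q, r, t }
  { q, s, t }  = ᶜ of { p, r }
  { p, q, r, t }  = { q, r, t } ∪ { p, r }
  |family| = 9
Step 2 (3 new):
  { s }  = ᶜ of { p, q, r, t }
  { p, r, s }  = { r } ∪ { p, s }
  { q, r, s, t }  = { r } ∪ { q, s, t }
  |family| = 12
Step 3: +3 →
  { p }  = ᶜ of { q, r, s, t }
  { q, t }  = ᶜ of { p, r, s }
  { r, s }  = { r } ∪ { s }
  |family| = 15
Step 4: 1 new —
  { p, q, t }  = ᶜ of { r, s }
  |family| = 16
Step 5: closed — nothing new.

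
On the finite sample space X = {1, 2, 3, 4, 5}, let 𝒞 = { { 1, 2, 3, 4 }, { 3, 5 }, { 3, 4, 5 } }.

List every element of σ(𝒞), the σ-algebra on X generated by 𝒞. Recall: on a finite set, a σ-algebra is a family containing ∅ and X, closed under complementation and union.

Begin from { {  }, { 3, 5 }, { 3, 4, 5 }, { 1, 2, 3, 4 }, X } (that is, 𝒞 plus ∅ and X).
Pass 1: +3 →
  { 5 }  = complement { 1, 2, 3, 4 }
  { 1, 2 }  = complement { 3, 4, 5 }
  { 1, 2, 4 }  = complement { 3, 5 }
Pass 2. New:
  { 1, 2, 5 }  = { 1, 2 } ∪ { 5 }
  { 1, 2, 3, 5 }  = { 3, 5 } ∪ { 1, 2 }
  { 1, 2, 4, 5 }  = { 1, 2, 4 } ∪ { 5 }
Pass 3 (3 new):
  { 3 }  = complement { 1, 2, 4, 5 }
  { 4 }  = complement { 1, 2, 3, 5 }
  { 3, 4 }  = complement { 1, 2, 5 }
Pass 4 adds 2:
  { 4, 5 }  = { 4 } ∪ { 5 }
  { 1, 2, 3 }  = { 3 } ∪ { 1, 2 }
Pass 5 adds nothing — fixpoint reached.

Hence σ(𝒞) has 16 members: { {  }, { 3 }, { 4 }, { 5 }, { 1, 2 }, { 3, 4 }, { 3, 5 }, { 4, 5 }, { 1, 2, 3 }, { 1, 2, 4 }, { 1, 2, 5 }, { 3, 4, 5 }, { 1, 2, 3, 4 }, { 1, 2, 3, 5 }, { 1, 2, 4, 5 }, X }.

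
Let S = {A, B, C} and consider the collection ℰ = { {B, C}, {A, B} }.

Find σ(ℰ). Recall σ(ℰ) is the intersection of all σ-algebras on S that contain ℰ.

|σ(ℰ)| = 8.  σ(ℰ) = { ∅, {A}, {B}, {C}, {A, B}, {A, C}, {B, C}, S }

Working:
Begin from { ∅, {A, B}, {B, C}, S } (that is, ℰ plus ∅ and S).
Round 1. New:
  {A}  = S∖{B, C}
  {C}  = S∖{A, B}
  [6 total]
Round 2 adds 1:
  {A, C}  = {C} ∪ {A}
  [7 total]
Round 3 adds 1:
  {B}  = S∖{A, C}
  [8 total]
After Round 4 the family is unchanged; done.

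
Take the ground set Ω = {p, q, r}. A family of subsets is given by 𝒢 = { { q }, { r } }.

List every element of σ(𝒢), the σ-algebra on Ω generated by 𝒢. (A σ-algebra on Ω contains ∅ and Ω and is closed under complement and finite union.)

σ(𝒢) = { {}, { p }, { q }, { r }, { p, q }, { p, r }, { q, r }, Ω }

Working:
Begin from { {}, { q }, { r }, Ω } (that is, 𝒢 plus ∅ and Ω).
Iteration 1 adds 3:
  { p, q }  = ᶜ of { r }
  { p, r }  = ᶜ of { q }
  { q, r }  = { r } ∪ { q }
  |family| = 7
Iteration 2: +1 →
  { p }  = ᶜ of { q, r }
  |family| = 8
After Iteration 3 the family is unchanged; done.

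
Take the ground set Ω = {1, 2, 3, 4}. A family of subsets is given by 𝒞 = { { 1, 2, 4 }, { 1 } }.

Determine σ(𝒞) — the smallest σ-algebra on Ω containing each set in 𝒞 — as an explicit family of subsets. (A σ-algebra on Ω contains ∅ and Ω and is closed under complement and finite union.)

Take S₀ = 𝒞 ∪ {∅, Ω} = { ∅, { 1 }, { 1, 2, 4 }, Ω }.
Round 1 adds 2:
  { 3 }  = ᶜ of { 1, 2, 4 }
  { 2, 3, 4 }  = ᶜ of { 1 }
  [6 total]
Round 2 (1 new):
  { 1, 3 }  = { 3 } ∪ { 1 }
  [7 total]
Round 3. New:
  { 2, 4 }  = ᶜ of { 1, 3 }
  [8 total]
Round 4: no new sets; the family is a σ-algebra.

|σ(𝒞)| = 8.  σ(𝒞) = { ∅, { 1 }, { 3 }, { 1, 3 }, { 2, 4 }, { 1, 2, 4 }, { 2, 3, 4 }, Ω }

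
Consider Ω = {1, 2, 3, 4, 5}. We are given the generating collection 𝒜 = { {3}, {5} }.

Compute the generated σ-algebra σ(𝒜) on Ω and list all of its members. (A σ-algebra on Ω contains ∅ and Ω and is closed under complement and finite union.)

σ(𝒜) = { ∅, {3}, {5}, {3,5}, {1,2,4}, {1,2,3,4}, {1,2,4,5}, Ω }

Check:
Take S₀ = 𝒜 ∪ {∅, Ω} = { ∅, {3}, {5}, Ω }.
Iteration 1 (3 new):
  {3,5}  = {3} ∪ {5}
  {1,2,3,4}  = ᶜ of {5}
  {1,2,4,5}  = ᶜ of {3}
Iteration 2 (1 new):
  {1,2,4}  = ᶜ of {3,5}
Iteration 3 adds nothing — fixpoint reached.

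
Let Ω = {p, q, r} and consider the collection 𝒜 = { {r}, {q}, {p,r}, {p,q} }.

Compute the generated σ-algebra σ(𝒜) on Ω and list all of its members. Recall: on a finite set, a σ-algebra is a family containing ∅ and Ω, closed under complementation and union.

Begin from { {}, {q}, {r}, {p,q}, {p,r}, Ω } (that is, 𝒜 plus ∅ and Ω).
Pass 1 (1 new):
  {q,r}  = {r} ∪ {q}
  |family| = 7
Pass 2: +1 →
  {p}  = complement {q,r}
  |family| = 8
After Pass 3 the family is unchanged; done.

Hence σ(𝒜) has 8 members: { {}, {p}, {q}, {r}, {p,q}, {p,r}, {q,r}, Ω }.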